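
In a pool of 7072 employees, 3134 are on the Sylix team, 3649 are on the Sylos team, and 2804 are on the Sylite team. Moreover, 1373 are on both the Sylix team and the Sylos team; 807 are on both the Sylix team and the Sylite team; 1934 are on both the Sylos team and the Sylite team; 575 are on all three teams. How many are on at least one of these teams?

6048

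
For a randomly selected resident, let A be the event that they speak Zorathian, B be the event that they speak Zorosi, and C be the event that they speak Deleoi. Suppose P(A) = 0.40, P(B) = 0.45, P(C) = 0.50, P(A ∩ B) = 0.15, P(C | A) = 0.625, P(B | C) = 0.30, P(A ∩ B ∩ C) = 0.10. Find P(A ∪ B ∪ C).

P(A ∩ C) = P(A)·P(C|A) = 0.40 × 0.625 = 0.25
P(B ∩ C) = P(C)·P(B|C) = 0.50 × 0.30 = 0.15
By inclusion–exclusion:
P(A ∪ B ∪ C) = 0.40 + 0.45 + 0.50 − 0.15 − 0.25 − 0.15 + 0.10 = 0.90

0.90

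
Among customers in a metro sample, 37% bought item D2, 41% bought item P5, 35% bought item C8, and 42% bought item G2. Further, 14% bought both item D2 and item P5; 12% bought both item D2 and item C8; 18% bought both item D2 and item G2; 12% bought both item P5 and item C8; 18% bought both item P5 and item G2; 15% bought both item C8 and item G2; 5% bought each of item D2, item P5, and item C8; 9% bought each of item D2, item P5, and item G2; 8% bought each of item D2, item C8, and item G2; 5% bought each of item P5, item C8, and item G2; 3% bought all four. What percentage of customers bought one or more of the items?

90%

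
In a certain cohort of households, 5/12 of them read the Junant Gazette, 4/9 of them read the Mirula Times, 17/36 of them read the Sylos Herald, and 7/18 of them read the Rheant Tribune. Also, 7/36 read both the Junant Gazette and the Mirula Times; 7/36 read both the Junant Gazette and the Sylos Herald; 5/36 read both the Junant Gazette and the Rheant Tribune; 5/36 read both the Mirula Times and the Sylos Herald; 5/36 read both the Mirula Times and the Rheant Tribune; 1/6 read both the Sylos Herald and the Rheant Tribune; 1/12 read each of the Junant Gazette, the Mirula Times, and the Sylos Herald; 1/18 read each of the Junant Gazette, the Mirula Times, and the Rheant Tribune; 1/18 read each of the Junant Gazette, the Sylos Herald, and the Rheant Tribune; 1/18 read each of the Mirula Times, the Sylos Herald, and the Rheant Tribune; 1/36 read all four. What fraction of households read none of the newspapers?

P(at least one) = 5/12 + 4/9 + 17/36 + 7/18 − 7/36 − 7/36 − 5/36 − 5/36 − 5/36 − 1/6 + 1/12 + 1/18 + 1/18 + 1/18 − 1/36 = 35/36
P(none) = 1 − 35/36 = 1/36

1/36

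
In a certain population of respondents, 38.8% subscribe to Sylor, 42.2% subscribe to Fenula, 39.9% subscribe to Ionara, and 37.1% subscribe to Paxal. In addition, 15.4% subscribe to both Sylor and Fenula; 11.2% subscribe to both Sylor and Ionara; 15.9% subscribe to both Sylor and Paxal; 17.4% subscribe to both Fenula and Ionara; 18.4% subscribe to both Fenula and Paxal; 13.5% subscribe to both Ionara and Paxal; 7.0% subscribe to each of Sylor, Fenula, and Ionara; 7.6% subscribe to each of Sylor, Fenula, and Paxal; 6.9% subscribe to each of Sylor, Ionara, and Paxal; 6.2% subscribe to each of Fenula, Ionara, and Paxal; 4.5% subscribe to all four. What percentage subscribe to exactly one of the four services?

Using the inclusion–exclusion count for exactly one event:
P(exactly one) = 38.8 + 42.2 + 39.9 + 37.1 − 2·15.4 − 2·11.2 − 2·15.9 − 2·17.4 − 2·18.4 − 2·13.5 + 3·7.0 + 3·7.6 + 3·6.9 + 3·6.2 − 4·4.5 = 39.5%

39.5%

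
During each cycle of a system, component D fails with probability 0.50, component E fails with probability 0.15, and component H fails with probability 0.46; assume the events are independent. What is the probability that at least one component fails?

P(none) = (1 − 0.50) × (1 − 0.15) × (1 − 0.46) = 0.50 × 0.85 × 0.54 = 0.2295
P(at least one) = 1 − 0.2295 = 0.7705

0.7705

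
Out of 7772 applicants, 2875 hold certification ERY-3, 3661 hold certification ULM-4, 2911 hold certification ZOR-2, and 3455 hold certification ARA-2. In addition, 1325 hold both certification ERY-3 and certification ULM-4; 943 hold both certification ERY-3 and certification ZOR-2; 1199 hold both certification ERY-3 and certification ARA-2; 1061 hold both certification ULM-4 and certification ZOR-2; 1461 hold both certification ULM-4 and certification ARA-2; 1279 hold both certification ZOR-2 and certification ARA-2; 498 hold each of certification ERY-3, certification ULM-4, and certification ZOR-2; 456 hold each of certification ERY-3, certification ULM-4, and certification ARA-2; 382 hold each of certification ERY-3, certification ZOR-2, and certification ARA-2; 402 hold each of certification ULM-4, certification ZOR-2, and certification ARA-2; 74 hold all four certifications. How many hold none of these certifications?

474

By inclusion-exclusion,
|at least one| = 2875 + 3661 + 2911 + 3455 − 1325 − 943 − 1199 − 1061 − 1461 − 1279 + 498 + 456 + 382 + 402 − 74 = 7298
None: 7772 − 7298 = 474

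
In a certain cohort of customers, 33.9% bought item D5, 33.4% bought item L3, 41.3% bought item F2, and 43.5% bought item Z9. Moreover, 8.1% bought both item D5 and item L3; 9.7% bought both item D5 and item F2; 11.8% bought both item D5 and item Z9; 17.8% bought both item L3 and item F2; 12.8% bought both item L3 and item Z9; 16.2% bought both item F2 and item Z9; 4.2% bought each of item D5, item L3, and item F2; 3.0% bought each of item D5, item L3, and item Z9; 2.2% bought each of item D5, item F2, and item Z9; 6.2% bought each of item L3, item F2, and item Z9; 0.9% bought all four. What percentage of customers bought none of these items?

Using inclusion–exclusion:
P(≥1) = 33.9 + 33.4 + 41.3 + 43.5 − 8.1 − 9.7 − 11.8 − 17.8 − 12.8 − 16.2 + 4.2 + 3.0 + 2.2 + 6.2 − 0.9 = 90.4%
P(none) = 100% − 90.4% = 9.6%

9.6%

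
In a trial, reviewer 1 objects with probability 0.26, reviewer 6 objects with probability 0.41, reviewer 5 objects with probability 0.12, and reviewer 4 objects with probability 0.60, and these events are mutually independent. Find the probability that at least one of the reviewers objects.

P(none) = (1 − 0.26) × (1 − 0.41) × (1 − 0.12) × (1 − 0.60) = 0.74 × 0.59 × 0.88 × 0.40 = 0.1536832
P(at least one) = 1 − 0.1536832 = 0.8463168

0.8463168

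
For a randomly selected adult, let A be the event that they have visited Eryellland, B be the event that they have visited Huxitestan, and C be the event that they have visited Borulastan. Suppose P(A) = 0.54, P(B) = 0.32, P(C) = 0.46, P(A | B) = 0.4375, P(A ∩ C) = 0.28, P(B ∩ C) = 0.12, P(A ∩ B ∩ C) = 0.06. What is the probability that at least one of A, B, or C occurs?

0.84

P(A ∩ B) = P(B)·P(A|B) = 0.32 × 0.4375 = 0.14
By inclusion–exclusion:
P(A ∪ B ∪ C) = 0.54 + 0.32 + 0.46 − 0.14 − 0.28 − 0.12 + 0.06 = 0.84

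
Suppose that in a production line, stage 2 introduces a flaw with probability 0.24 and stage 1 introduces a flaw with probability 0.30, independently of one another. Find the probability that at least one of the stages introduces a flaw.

0.468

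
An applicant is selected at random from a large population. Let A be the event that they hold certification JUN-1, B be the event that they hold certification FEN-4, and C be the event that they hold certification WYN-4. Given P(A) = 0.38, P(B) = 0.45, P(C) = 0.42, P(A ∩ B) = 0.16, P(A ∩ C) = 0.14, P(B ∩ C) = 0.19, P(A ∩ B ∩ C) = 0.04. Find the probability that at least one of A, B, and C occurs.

P(A ∪ B ∪ C) = 0.38 + 0.45 + 0.42 − 0.16 − 0.14 − 0.19 + 0.04 = 0.80

0.80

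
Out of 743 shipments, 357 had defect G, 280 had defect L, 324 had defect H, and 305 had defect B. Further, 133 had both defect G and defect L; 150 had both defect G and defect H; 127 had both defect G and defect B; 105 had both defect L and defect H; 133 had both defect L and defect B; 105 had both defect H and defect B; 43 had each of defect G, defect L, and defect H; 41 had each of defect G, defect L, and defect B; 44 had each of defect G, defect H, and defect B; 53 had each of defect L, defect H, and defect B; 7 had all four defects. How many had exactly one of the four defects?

275

|exactly one| = 357 + 280 + 324 + 305 − 2·133 − 2·150 − 2·127 − 2·105 − 2·133 − 2·105 + 3·43 + 3·41 + 3·44 + 3·53 − 4·7 = 275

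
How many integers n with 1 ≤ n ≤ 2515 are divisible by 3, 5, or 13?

⌊2515/3⌋ + ⌊2515/5⌋ + ⌊2515/13⌋ − ⌊2515/15⌋ − ⌊2515/39⌋ − ⌊2515/65⌋ + ⌊2515/195⌋ = 838 + 503 + 193 − 167 − 64 − 38 + 12 = 1277

1277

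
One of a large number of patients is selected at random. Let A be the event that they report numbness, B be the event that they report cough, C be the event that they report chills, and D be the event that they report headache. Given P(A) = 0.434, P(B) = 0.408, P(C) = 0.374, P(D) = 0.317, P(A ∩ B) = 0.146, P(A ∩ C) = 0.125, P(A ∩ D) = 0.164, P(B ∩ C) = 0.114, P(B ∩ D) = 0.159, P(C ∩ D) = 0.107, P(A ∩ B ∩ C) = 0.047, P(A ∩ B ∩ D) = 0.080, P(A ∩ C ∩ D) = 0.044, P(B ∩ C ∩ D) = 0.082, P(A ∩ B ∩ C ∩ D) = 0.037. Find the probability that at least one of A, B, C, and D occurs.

0.934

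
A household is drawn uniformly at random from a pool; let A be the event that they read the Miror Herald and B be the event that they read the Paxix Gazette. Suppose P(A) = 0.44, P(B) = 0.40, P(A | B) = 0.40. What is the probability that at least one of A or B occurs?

0.68

P(A ∩ B) = P(B)·P(A|B) = 0.40 × 0.40 = 0.16
P(A ∪ B) = 0.44 + 0.40 − 0.16 = 0.68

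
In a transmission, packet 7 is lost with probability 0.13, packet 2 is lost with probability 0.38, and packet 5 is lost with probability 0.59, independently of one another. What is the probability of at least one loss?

0.778846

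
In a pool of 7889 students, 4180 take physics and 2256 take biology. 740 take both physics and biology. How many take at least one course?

By inclusion–exclusion:
|union| = 4180 + 2256 − 740 = 5696

5696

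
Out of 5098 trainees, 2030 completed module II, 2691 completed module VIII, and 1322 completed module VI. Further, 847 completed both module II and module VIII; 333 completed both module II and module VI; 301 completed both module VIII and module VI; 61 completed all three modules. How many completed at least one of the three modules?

4623

By inclusion–exclusion:
|at least one| = 2030 + 2691 + 1322 − 847 − 333 − 301 + 61 = 4623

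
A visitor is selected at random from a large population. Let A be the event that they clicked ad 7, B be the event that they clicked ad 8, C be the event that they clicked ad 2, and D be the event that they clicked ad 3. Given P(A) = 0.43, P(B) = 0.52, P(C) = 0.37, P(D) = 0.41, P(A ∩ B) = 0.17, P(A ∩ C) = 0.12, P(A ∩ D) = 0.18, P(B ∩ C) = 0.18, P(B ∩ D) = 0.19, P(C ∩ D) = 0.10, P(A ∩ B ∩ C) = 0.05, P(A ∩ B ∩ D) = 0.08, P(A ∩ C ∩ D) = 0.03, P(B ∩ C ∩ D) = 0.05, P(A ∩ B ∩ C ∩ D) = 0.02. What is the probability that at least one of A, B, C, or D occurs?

0.98

Inclusion–exclusion gives
P(A ∪ B ∪ C ∪ D) = 0.43 + 0.52 + 0.37 + 0.41 − 0.17 − 0.12 − 0.18 − 0.18 − 0.19 − 0.10 + 0.05 + 0.08 + 0.03 + 0.05 − 0.02 = 0.98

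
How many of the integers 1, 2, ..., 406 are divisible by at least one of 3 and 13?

156

Apply inclusion-exclusion:
⌊406/3⌋ + ⌊406/13⌋ − ⌊406/39⌋ = 135 + 31 − 10 = 156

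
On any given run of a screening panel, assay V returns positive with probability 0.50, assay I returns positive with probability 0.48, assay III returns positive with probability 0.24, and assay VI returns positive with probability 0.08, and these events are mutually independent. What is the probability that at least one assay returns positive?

0.818208

P(none) = (1 − 0.50) × (1 − 0.48) × (1 − 0.24) × (1 − 0.08) = 0.50 × 0.52 × 0.76 × 0.92 = 0.181792
P(at least one) = 1 − 0.181792 = 0.818208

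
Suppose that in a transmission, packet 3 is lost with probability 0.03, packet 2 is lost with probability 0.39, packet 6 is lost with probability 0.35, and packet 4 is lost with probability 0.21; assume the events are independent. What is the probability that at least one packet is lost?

0.69616205

P(none) = (1 − 0.03) × (1 − 0.39) × (1 − 0.35) × (1 − 0.21) = 0.97 × 0.61 × 0.65 × 0.79 = 0.30383795
P(at least one) = 1 − 0.30383795 = 0.69616205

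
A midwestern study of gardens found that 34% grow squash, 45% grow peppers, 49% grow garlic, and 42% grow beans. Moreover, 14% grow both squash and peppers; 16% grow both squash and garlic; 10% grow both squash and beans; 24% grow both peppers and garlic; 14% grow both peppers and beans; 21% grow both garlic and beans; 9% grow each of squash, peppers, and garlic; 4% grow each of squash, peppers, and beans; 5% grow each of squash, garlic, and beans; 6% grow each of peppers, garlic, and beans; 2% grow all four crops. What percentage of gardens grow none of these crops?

7%

By inclusion-exclusion,
P(at least one) = 34 + 45 + 49 + 42 − 14 − 16 − 10 − 24 − 14 − 21 + 9 + 4 + 5 + 6 − 2 = 93%
P(none) = 100% − 93% = 7%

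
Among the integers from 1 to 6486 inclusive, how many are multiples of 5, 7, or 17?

2299

By inclusion–exclusion:
1297 + 926 + 381 − 185 − 76 − 54 + 10 = 2299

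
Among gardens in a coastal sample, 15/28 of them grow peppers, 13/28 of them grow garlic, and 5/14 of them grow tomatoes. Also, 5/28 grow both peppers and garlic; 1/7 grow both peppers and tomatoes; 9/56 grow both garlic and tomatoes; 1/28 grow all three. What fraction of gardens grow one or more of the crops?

Inclusion–exclusion gives
P(at least one) = 15/28 + 13/28 + 5/14 − 5/28 − 1/7 − 9/56 + 1/28 = 51/56

51/56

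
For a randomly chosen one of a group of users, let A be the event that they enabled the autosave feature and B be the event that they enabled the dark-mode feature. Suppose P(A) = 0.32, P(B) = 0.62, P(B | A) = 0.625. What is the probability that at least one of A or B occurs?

P(A ∩ B) = P(A)·P(B|A) = 0.32 × 0.625 = 0.20
Apply inclusion-exclusion:
P(A ∪ B) = 0.32 + 0.62 − 0.20 = 0.74

0.74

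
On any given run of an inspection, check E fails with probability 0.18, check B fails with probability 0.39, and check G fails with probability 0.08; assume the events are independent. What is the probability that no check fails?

0.460184

Since the events are independent, P(none) is the product of the individual non-occurrence probabilities.
P(none) = (1 − 0.18) × (1 − 0.39) × (1 − 0.08) = 0.82 × 0.61 × 0.92 = 0.460184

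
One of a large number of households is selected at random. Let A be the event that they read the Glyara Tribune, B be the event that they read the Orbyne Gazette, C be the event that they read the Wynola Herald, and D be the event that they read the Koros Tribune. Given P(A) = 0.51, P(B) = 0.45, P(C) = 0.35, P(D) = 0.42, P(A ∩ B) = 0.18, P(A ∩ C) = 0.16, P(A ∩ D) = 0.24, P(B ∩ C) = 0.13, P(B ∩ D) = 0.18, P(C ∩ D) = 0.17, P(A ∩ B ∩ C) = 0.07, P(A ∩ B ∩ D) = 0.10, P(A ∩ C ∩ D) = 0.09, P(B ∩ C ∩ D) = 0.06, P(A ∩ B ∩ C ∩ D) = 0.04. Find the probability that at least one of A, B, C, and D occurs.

0.95

By inclusion-exclusion,
P(A ∪ B ∪ C ∪ D) = 0.51 + 0.45 + 0.35 + 0.42 − 0.18 − 0.16 − 0.24 − 0.13 − 0.18 − 0.17 + 0.07 + 0.10 + 0.09 + 0.06 − 0.04 = 0.95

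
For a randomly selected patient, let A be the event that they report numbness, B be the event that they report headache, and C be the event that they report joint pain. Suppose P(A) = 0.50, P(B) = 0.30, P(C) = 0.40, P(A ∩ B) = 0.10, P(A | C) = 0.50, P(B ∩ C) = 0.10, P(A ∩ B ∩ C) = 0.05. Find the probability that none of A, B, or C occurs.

P(A ∩ C) = P(C)·P(A|C) = 0.40 × 0.50 = 0.20
By inclusion–exclusion:
P(A ∪ B ∪ C) = 0.50 + 0.30 + 0.40 − 0.10 − 0.20 − 0.10 + 0.05 = 0.85
P(none) = 1 − 0.85 = 0.15

0.15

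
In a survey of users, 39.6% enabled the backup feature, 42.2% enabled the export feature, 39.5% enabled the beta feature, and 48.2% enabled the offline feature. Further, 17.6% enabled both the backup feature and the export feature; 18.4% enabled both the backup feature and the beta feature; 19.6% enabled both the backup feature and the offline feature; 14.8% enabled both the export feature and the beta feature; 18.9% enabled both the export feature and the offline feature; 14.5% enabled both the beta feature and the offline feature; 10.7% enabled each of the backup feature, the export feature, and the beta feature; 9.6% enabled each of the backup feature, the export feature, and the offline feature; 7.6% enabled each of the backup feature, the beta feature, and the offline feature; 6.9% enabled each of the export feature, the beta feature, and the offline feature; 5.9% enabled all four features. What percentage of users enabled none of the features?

5.4%

By inclusion–exclusion:
P(at least one) = 39.6 + 42.2 + 39.5 + 48.2 − 17.6 − 18.4 − 19.6 − 14.8 − 18.9 − 14.5 + 10.7 + 9.6 + 7.6 + 6.9 − 5.9 = 94.6%
P(none) = 100% − 94.6% = 5.4%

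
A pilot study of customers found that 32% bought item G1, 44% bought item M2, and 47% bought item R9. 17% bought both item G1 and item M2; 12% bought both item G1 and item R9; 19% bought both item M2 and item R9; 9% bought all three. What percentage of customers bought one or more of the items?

By inclusion-exclusion,
P(union) = 32 + 44 + 47 − 17 − 12 − 19 + 9 = 84%

84%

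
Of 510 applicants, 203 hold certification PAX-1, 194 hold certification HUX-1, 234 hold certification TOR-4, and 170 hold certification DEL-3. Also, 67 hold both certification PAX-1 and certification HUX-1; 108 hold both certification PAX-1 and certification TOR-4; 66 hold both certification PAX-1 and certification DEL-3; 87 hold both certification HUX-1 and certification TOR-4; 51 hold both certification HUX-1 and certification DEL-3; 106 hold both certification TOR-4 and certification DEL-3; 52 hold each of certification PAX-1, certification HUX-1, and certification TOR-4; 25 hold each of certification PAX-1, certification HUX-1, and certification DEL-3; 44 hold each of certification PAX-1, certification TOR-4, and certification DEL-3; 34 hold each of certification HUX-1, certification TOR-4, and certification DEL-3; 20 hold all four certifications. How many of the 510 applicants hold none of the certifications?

59

Apply inclusion-exclusion:
N(≥1) = 203 + 194 + 234 + 170 − 67 − 108 − 66 − 87 − 51 − 106 + 52 + 25 + 44 + 34 − 20 = 451
None: 510 − 451 = 59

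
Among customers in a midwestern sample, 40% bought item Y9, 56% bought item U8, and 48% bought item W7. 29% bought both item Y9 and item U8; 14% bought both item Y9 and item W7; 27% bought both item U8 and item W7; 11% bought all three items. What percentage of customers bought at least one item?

85%

P(≥1) = 40 + 56 + 48 − 29 − 14 − 27 + 11 = 85%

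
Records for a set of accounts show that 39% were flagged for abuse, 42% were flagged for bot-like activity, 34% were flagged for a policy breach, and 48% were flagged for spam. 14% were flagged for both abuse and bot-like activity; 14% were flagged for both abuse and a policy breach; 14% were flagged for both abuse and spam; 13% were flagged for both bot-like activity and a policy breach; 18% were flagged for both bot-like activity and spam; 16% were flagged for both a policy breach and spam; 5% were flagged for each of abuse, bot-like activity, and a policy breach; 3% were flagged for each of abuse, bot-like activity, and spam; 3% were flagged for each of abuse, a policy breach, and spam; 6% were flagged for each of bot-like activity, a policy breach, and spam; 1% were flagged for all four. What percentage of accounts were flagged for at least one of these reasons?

Inclusion–exclusion gives
P(≥1) = 39 + 42 + 34 + 48 − 14 − 14 − 14 − 13 − 18 − 16 + 5 + 3 + 3 + 6 − 1 = 90%

90%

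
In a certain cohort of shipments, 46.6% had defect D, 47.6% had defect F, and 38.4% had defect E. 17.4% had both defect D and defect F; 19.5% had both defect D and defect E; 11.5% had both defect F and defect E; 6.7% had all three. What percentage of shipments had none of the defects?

9.1%

P(at least one) = 46.6 + 47.6 + 38.4 − 17.4 − 19.5 − 11.5 + 6.7 = 90.9%
P(none) = 100% − 90.9% = 9.1%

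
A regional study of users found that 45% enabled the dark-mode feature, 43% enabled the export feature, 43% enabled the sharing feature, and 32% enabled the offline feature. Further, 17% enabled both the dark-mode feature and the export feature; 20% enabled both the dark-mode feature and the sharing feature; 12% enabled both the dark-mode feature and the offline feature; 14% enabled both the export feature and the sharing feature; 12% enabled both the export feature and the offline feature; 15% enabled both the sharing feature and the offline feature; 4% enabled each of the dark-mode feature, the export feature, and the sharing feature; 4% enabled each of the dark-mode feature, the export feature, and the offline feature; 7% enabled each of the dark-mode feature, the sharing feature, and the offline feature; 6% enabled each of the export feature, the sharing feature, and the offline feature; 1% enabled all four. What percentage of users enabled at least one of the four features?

By inclusion–exclusion:
P(≥1) = 45 + 43 + 43 + 32 − 17 − 20 − 12 − 14 − 12 − 15 + 4 + 4 + 7 + 6 − 1 = 93%

93%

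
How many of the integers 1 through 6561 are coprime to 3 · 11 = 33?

3976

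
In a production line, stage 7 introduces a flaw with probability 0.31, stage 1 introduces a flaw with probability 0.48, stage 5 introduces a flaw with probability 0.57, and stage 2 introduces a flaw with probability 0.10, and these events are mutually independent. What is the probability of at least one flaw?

Since the events are independent, P(none) is the product of the individual non-occurrence probabilities.
P(none) = (1 − 0.31) × (1 − 0.48) × (1 − 0.57) × (1 − 0.10) = 0.69 × 0.52 × 0.43 × 0.90 = 0.1388556
P(at least one) = 1 − 0.1388556 = 0.8611444

0.8611444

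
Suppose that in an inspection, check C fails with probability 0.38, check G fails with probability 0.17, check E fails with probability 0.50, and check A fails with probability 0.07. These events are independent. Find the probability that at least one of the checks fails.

0.760711

Independence gives P(none) = ∏(1 − pᵢ).
P(none) = (1 − 0.38) × (1 − 0.17) × (1 − 0.50) × (1 − 0.07) = 0.62 × 0.83 × 0.50 × 0.93 = 0.239289
P(at least one) = 1 − 0.239289 = 0.760711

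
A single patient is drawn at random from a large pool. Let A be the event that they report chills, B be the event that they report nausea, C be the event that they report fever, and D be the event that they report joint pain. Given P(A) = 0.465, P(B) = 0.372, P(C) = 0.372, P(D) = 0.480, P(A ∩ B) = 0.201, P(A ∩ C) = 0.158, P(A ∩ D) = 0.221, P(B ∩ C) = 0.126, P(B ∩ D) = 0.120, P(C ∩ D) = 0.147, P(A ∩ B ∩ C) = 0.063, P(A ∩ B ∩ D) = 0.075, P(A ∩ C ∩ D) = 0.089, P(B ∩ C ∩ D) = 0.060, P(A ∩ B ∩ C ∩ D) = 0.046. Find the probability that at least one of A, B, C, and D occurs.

0.957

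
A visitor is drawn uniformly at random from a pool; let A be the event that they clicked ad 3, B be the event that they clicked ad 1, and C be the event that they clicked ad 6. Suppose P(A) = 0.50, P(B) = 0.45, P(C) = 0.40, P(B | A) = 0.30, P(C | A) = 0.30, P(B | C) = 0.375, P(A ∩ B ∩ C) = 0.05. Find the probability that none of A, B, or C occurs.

0.05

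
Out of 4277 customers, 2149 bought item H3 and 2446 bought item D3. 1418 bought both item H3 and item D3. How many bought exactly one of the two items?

Using the inclusion–exclusion count for exactly one event:
|exactly one| = 2149 + 2446 − 2·1418 = 1759

1759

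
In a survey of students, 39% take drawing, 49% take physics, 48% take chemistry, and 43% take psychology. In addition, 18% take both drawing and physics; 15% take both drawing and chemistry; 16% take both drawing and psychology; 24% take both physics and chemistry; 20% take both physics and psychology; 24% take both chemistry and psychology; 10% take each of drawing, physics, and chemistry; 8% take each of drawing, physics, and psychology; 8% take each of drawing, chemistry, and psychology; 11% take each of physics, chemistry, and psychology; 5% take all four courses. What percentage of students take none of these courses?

6%

By inclusion-exclusion,
P(union) = 39 + 49 + 48 + 43 − 18 − 15 − 16 − 24 − 20 − 24 + 10 + 8 + 8 + 11 − 5 = 94%
P(none) = 100% − 94% = 6%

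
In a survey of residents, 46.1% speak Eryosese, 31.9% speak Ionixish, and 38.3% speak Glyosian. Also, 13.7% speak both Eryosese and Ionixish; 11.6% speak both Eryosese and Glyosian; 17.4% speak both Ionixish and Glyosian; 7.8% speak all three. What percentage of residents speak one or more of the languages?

81.4%

P(≥1) = 46.1 + 31.9 + 38.3 − 13.7 − 11.6 − 17.4 + 7.8 = 81.4%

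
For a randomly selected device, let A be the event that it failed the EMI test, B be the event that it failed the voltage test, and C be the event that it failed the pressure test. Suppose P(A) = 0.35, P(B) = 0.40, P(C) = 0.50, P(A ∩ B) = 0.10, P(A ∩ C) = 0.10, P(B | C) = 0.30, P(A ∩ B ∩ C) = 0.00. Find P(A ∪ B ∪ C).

0.90

P(B ∩ C) = P(C)·P(B|C) = 0.50 × 0.30 = 0.15
P(A ∪ B ∪ C) = 0.35 + 0.40 + 0.50 − 0.10 − 0.10 − 0.15 + 0.00 = 0.90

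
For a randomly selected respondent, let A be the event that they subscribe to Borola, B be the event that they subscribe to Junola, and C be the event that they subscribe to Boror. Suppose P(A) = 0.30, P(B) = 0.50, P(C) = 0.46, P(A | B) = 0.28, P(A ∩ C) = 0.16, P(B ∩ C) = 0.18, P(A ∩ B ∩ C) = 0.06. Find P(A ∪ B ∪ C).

0.84

P(A ∩ B) = P(B)·P(A|B) = 0.50 × 0.28 = 0.14
By inclusion–exclusion:
P(A ∪ B ∪ C) = 0.30 + 0.50 + 0.46 − 0.14 − 0.16 − 0.18 + 0.06 = 0.84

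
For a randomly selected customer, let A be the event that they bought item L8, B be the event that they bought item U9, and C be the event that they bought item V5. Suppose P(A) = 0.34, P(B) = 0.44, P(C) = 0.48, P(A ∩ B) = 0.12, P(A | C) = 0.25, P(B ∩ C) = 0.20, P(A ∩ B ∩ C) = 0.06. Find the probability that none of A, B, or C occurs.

0.12

P(A ∩ C) = P(C)·P(A|C) = 0.48 × 0.25 = 0.12
Inclusion–exclusion gives
P(A ∪ B ∪ C) = 0.34 + 0.44 + 0.48 − 0.12 − 0.12 − 0.20 + 0.06 = 0.88
P(none) = 1 − 0.88 = 0.12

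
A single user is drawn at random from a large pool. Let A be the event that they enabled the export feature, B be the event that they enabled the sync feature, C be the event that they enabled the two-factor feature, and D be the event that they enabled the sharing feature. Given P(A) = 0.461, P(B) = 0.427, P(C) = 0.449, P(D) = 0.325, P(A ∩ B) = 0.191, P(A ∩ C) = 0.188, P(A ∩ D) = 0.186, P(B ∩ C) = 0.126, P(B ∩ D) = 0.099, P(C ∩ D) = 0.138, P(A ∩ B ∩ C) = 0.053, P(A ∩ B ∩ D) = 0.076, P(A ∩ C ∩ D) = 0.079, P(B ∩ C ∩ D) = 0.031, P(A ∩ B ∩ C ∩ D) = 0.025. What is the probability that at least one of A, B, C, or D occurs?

Inclusion–exclusion gives
P(A ∪ B ∪ C ∪ D) = 0.461 + 0.427 + 0.449 + 0.325 − 0.191 − 0.188 − 0.186 − 0.126 − 0.099 − 0.138 + 0.053 + 0.076 + 0.079 + 0.031 − 0.025 = 0.948

0.948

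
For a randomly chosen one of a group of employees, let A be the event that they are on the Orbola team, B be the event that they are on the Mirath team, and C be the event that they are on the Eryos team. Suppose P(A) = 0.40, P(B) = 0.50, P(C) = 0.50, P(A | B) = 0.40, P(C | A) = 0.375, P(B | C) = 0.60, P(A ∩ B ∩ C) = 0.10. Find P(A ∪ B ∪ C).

0.85

P(A ∩ B) = P(B)·P(A|B) = 0.50 × 0.40 = 0.20
P(A ∩ C) = P(A)·P(C|A) = 0.40 × 0.375 = 0.15
P(B ∩ C) = P(C)·P(B|C) = 0.50 × 0.60 = 0.30
P(A ∪ B ∪ C) = 0.40 + 0.50 + 0.50 − 0.20 − 0.15 − 0.30 + 0.10 = 0.85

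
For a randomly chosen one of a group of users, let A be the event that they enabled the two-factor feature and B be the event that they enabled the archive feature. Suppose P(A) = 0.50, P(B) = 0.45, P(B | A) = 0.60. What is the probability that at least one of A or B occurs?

0.65

P(A ∩ B) = P(A)·P(B|A) = 0.50 × 0.60 = 0.30
P(A ∪ B) = 0.50 + 0.45 − 0.30 = 0.65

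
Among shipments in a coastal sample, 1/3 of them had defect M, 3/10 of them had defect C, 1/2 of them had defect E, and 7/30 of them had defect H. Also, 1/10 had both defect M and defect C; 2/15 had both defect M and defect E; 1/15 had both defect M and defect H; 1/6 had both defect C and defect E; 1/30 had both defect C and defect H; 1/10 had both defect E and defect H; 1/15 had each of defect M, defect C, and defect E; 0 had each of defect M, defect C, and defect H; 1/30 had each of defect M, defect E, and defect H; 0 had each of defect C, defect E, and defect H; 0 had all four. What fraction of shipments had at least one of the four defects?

Inclusion–exclusion gives
P(≥1) = 1/3 + 3/10 + 1/2 + 7/30 − 1/10 − 2/15 − 1/15 − 1/6 − 1/30 − 1/10 + 1/15 + 0 + 1/30 + 0 − 0 = 13/15

13/15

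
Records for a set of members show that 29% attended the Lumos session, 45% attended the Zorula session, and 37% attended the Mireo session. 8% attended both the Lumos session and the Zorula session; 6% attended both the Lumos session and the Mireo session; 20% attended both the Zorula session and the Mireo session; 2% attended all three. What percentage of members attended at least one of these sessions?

P(≥1) = 29 + 45 + 37 − 8 − 6 − 20 + 2 = 79%

79%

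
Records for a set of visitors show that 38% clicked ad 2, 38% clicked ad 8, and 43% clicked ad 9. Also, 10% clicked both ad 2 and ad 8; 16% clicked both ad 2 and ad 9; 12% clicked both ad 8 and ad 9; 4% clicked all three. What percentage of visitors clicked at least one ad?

85%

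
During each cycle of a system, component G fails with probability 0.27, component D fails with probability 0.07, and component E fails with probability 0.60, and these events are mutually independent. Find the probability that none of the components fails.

0.27156

P(none) = (1 − 0.27) × (1 − 0.07) × (1 − 0.60) = 0.73 × 0.93 × 0.40 = 0.27156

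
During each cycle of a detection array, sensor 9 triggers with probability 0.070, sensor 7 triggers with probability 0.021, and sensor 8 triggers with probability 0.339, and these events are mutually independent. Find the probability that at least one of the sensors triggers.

P(none) = (1 − 0.070) × (1 − 0.021) × (1 − 0.339) = 0.930 × 0.979 × 0.661 = 0.60182067
P(at least one) = 1 − 0.60182067 = 0.39817933

0.39817933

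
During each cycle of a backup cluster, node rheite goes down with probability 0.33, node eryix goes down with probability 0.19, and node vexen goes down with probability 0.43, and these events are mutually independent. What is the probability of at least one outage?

Independence gives P(none) = ∏(1 − pᵢ).
P(none) = (1 − 0.33) × (1 − 0.19) × (1 − 0.43) = 0.67 × 0.81 × 0.57 = 0.309339
P(at least one) = 1 − 0.309339 = 0.690661

0.690661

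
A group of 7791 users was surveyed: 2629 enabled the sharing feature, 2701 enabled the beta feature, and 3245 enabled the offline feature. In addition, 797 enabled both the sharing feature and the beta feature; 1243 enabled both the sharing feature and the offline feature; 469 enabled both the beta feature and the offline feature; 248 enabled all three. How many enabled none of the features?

1477

|union| = 2629 + 2701 + 3245 − 797 − 1243 − 469 + 248 = 6314
None: 7791 − 6314 = 1477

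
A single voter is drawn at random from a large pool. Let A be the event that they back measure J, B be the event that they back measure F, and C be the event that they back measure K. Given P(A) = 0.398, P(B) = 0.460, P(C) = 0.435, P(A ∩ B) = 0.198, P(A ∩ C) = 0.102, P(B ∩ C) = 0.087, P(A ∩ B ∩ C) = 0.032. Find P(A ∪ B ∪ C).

0.938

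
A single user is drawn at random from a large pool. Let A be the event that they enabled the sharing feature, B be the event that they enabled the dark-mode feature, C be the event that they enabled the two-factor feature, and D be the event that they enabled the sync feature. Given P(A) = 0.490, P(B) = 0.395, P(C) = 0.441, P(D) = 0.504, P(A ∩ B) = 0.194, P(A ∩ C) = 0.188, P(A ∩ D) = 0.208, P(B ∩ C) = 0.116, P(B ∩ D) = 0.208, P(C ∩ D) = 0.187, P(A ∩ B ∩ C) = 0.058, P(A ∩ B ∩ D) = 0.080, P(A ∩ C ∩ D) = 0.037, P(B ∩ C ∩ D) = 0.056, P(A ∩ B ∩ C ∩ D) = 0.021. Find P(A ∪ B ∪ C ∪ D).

P(A ∪ B ∪ C ∪ D) = 0.490 + 0.395 + 0.441 + 0.504 − 0.194 − 0.188 − 0.208 − 0.116 − 0.208 − 0.187 + 0.058 + 0.080 + 0.037 + 0.056 − 0.021 = 0.939

0.939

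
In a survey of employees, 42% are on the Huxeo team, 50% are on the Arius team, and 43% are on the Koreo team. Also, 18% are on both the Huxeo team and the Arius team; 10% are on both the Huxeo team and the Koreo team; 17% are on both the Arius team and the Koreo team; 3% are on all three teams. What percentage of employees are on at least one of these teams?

P(at least one) = 42 + 50 + 43 − 18 − 10 − 17 + 3 = 93%

93%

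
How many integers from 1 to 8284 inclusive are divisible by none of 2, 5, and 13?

By inclusion-exclusion,
4142 + 1656 + 637 − 828 − 318 − 127 + 63 = 5225
8284 − 5225 = 3059

3059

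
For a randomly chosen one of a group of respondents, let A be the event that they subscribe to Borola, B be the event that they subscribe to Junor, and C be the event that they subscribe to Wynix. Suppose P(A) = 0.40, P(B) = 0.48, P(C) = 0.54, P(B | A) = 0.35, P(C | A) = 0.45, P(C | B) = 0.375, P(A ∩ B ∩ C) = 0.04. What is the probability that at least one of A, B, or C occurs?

0.96

P(A ∩ B) = P(A)·P(B|A) = 0.40 × 0.35 = 0.14
P(A ∩ C) = P(A)·P(C|A) = 0.40 × 0.45 = 0.18
P(B ∩ C) = P(B)·P(C|B) = 0.48 × 0.375 = 0.18
P(A ∪ B ∪ C) = 0.40 + 0.48 + 0.54 − 0.14 − 0.18 − 0.18 + 0.04 = 0.96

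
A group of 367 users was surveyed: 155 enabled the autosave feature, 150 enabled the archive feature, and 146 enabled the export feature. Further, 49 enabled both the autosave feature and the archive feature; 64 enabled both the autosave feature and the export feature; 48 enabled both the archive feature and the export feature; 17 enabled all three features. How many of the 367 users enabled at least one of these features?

307

By inclusion-exclusion,
N(≥1) = 155 + 150 + 146 − 49 − 64 − 48 + 17 = 307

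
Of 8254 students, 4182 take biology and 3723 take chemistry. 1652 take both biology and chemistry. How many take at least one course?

6253

By inclusion–exclusion:
N(≥1) = 4182 + 3723 − 1652 = 6253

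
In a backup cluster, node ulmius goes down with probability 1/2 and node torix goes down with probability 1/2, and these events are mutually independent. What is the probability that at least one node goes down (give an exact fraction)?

P(none) = (1 − 1/2) × (1 − 1/2) = 1/2 × 1/2 = 1/4
P(at least one) = 1 − 1/4 = 3/4

3/4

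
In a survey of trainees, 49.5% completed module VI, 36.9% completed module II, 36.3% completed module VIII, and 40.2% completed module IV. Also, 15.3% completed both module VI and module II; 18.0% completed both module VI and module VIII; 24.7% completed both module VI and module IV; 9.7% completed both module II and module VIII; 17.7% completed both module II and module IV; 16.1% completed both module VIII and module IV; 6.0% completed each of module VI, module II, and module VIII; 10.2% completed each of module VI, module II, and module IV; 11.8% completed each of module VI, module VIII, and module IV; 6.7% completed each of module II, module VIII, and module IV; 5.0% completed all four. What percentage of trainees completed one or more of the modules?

91.1%

P(≥1) = 49.5 + 36.9 + 36.3 + 40.2 − 15.3 − 18.0 − 24.7 − 9.7 − 17.7 − 16.1 + 6.0 + 10.2 + 11.8 + 6.7 − 5.0 = 91.1%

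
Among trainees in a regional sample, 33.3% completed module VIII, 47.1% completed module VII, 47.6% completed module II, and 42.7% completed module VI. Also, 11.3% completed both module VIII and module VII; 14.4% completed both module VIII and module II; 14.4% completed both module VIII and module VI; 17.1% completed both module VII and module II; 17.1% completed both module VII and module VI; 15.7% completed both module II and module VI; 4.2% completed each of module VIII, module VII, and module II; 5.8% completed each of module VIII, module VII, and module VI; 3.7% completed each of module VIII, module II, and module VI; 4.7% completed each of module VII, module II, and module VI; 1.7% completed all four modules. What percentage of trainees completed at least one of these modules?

Inclusion–exclusion gives
P(at least one) = 33.3 + 47.1 + 47.6 + 42.7 − 11.3 − 14.4 − 14.4 − 17.1 − 17.1 − 15.7 + 4.2 + 5.8 + 3.7 + 4.7 − 1.7 = 97.4%

97.4%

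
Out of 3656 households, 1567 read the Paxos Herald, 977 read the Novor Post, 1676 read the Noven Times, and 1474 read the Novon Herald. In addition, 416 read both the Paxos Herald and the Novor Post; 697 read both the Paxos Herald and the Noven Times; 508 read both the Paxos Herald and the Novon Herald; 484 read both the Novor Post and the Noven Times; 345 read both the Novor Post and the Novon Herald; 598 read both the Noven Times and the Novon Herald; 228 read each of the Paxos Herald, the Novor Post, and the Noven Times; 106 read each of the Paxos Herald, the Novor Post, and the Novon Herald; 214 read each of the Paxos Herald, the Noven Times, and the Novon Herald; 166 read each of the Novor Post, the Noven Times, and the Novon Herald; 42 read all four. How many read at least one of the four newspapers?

3318

Apply inclusion-exclusion:
|union| = 1567 + 977 + 1676 + 1474 − 416 − 697 − 508 − 484 − 345 − 598 + 228 + 106 + 214 + 166 − 42 = 3318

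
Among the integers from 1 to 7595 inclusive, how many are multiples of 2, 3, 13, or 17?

Using inclusion–exclusion:
floor(7595/2) + floor(7595/3) + floor(7595/13) + floor(7595/17) − floor(7595/6) − floor(7595/26) − floor(7595/34) − floor(7595/39) − floor(7595/51) − floor(7595/221) + floor(7595/78) + floor(7595/102) + floor(7595/442) + floor(7595/663) − floor(7595/1326) = 3797 + 2531 + 584 + 446 − 1265 − 292 − 223 − 194 − 148 − 34 + 97 + 74 + 17 + 11 − 5 = 5396

5396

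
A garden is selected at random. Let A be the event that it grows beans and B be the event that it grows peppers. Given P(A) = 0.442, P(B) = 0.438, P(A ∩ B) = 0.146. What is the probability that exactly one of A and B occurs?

P(exactly one) = 0.442 + 0.438 − 2·0.146 = 0.588

0.588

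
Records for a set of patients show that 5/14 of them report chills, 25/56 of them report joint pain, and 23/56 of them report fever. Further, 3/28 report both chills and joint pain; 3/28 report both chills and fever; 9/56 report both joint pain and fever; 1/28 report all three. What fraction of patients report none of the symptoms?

P(union) = 5/14 + 25/56 + 23/56 − 3/28 − 3/28 − 9/56 + 1/28 = 7/8
P(none) = 1 − 7/8 = 1/8

1/8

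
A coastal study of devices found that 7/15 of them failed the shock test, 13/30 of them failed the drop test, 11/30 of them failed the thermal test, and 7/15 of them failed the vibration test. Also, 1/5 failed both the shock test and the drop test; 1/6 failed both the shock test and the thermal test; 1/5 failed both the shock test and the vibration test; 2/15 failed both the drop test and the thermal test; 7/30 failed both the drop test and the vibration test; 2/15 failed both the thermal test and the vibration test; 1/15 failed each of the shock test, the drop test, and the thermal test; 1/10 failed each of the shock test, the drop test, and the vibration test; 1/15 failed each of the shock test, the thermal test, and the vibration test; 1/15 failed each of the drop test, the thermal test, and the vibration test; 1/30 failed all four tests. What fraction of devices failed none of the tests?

1/15

By inclusion-exclusion,
P(union) = 7/15 + 13/30 + 11/30 + 7/15 − 1/5 − 1/6 − 1/5 − 2/15 − 7/30 − 2/15 + 1/15 + 1/10 + 1/15 + 1/15 − 1/30 = 14/15
P(none) = 1 − 14/15 = 1/15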